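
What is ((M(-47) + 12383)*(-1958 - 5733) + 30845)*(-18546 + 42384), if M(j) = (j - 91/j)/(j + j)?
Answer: -5013607770034158/2209 ≈ -2.2696e+12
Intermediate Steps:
M(j) = (j - 91/j)/(2*j) (M(j) = (j - 91/j)/((2*j)) = (j - 91/j)*(1/(2*j)) = (j - 91/j)/(2*j))
((M(-47) + 12383)*(-1958 - 5733) + 30845)*(-18546 + 42384) = (((½)*(-91 + (-47)²)/(-47)² + 12383)*(-1958 - 5733) + 30845)*(-18546 + 42384) = (((½)*(1/2209)*(-91 + 2209) + 12383)*(-7691) + 30845)*23838 = (((½)*(1/2209)*2118 + 12383)*(-7691) + 30845)*23838 = ((1059/2209 + 12383)*(-7691) + 30845)*23838 = ((27355106/2209)*(-7691) + 30845)*23838 = (-210388120246/2209 + 30845)*23838 = -210319983641/2209*23838 = -5013607770034158/2209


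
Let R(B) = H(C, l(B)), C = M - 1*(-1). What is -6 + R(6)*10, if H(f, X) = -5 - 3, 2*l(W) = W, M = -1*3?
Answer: -86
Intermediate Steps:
M = -3
l(W) = W/2
C = -2 (C = -3 - 1*(-1) = -3 + 1 = -2)
H(f, X) = -8
R(B) = -8
-6 + R(6)*10 = -6 - 8*10 = -6 - 80 = -86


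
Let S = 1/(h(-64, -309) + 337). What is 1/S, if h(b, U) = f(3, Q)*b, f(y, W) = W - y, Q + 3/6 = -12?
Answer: 1329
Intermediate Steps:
Q = -25/2 (Q = -½ - 12 = -25/2 ≈ -12.500)
h(b, U) = -31*b/2 (h(b, U) = (-25/2 - 1*3)*b = (-25/2 - 3)*b = -31*b/2)
S = 1/1329 (S = 1/(-31/2*(-64) + 337) = 1/(992 + 337) = 1/1329 ≈ 0.00075245)
1/S = 1/(1/1329) = 1329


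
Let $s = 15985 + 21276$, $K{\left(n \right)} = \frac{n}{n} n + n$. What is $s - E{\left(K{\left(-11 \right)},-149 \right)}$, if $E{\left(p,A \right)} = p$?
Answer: $37283$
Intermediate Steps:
$K{\left(n \right)} = 2 n$ ($K{\left(n \right)} = 1 n + n = n + n = 2 n$)
$s = 37261$
$s - E{\left(K{\left(-11 \right)},-149 \right)} = 37261 - 2 \left(-11\right) = 37261 - -22 = 37261 + 22 = 37283$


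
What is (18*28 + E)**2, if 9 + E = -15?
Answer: 230400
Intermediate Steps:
E = -24 (E = -9 - 15 = -24)
(18*28 + E)**2 = (18*28 - 24)**2 = (504 - 24)**2 = 480**2 = 230400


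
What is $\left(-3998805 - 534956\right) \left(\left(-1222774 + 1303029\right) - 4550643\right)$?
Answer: $20267670769268$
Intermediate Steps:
$\left(-3998805 - 534956\right) \left(\left(-1222774 + 1303029\right) - 4550643\right) = - 4533761 \left(80255 - 4550643\right) = \left(-4533761\right) \left(-4470388\right) = 20267670769268$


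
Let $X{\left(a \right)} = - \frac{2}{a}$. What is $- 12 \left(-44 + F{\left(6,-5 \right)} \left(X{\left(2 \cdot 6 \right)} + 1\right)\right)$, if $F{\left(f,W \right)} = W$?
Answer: $578$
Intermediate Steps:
$- 12 \left(-44 + F{\left(6,-5 \right)} \left(X{\left(2 \cdot 6 \right)} + 1\right)\right) = - 12 \left(-44 - 5 \left(- \frac{2}{2 \cdot 6} + 1\right)\right) = - 12 \left(-44 - 5 \left(- \frac{2}{12} + 1\right)\right) = - 12 \left(-44 - 5 \left(\left(-2\right) \frac{1}{12} + 1\right)\right) = - 12 \left(-44 - 5 \left(- \frac{1}{6} + 1\right)\right) = - 12 \left(-44 - \frac{25}{6}\right) = \left(-12\right) \left(- \frac{289}{6}\right) = 578$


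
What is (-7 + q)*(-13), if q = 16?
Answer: -117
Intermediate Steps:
(-7 + q)*(-13) = (-7 + 16)*(-13) = 9*(-13) = -117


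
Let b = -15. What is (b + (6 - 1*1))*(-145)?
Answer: 1450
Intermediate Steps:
(b + (6 - 1*1))*(-145) = (-15 + (6 - 1*1))*(-145) = (-15 + (6 - 1))*(-145) = (-15 + 5)*(-145) = -10*(-145) = 1450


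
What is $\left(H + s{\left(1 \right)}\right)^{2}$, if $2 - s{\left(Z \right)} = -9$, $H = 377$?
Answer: $150544$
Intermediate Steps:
$s{\left(Z \right)} = 11$ ($s{\left(Z \right)} = 2 - -9 = 2 + 9 = 11$)
$\left(H + s{\left(1 \right)}\right)^{2} = \left(377 + 11\right)^{2} = 388^{2} = 150544$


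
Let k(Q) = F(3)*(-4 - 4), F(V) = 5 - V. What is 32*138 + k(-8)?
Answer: 4400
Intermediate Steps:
k(Q) = -16 (k(Q) = (5 - 1*3)*(-4 - 4) = (5 - 3)*(-8) = 2*(-8) = -16)
32*138 + k(-8) = 32*138 - 16 = 4416 - 16 = 4400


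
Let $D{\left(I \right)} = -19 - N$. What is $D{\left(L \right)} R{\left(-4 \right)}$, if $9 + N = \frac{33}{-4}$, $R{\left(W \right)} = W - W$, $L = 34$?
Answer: $0$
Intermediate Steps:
$R{\left(W \right)} = 0$
$N = - \frac{69}{4}$ ($N = -9 + \frac{33}{-4} = -9 + 33 \left(- \frac{1}{4}\right) = -9 - \frac{33}{4} = - \frac{69}{4} \approx -17.25$)
$D{\left(I \right)} = - \frac{7}{4}$ ($D{\left(I \right)} = -19 - - \frac{69}{4} = -19 + \frac{69}{4} = - \frac{7}{4}$)
$D{\left(L \right)} R{\left(-4 \right)} = \left(- \frac{7}{4}\right) 0 = 0$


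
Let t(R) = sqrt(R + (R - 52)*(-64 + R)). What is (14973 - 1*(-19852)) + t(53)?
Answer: 34825 + sqrt(42) ≈ 34832.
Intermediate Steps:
t(R) = sqrt(R + (-64 + R)*(-52 + R)) (t(R) = sqrt(R + (-52 + R)*(-64 + R)) = sqrt(R + (-64 + R)*(-52 + R)))
(14973 - 1*(-19852)) + t(53) = (14973 - 1*(-19852)) + sqrt(3328 + 53**2 - 115*53) = (14973 + 19852) + sqrt(3328 + 2809 - 6095) = 34825 + sqrt(42)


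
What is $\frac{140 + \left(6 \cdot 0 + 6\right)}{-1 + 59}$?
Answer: $\frac{73}{29} \approx 2.5172$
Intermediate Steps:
$\frac{140 + \left(6 \cdot 0 + 6\right)}{-1 + 59} = \frac{140 + \left(0 + 6\right)}{58} = \frac{140 + 6}{58} = \frac{1}{58} \cdot 146 = \frac{73}{29}$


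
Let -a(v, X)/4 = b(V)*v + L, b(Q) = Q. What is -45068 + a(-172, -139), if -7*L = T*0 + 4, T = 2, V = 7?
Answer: -281748/7 ≈ -40250.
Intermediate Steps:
L = -4/7 (L = -(2*0 + 4)/7 = -(0 + 4)/7 = -⅐*4 = -4/7 ≈ -0.57143)
a(v, X) = 16/7 - 28*v (a(v, X) = -4*(7*v - 4/7) = -4*(-4/7 + 7*v) = 16/7 - 28*v)
-45068 + a(-172, -139) = -45068 + (16/7 - 28*(-172)) = -45068 + (16/7 + 4816) = -45068 + 33728/7 = -281748/7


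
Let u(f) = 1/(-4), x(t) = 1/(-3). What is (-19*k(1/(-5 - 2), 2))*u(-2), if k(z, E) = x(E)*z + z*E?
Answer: -95/84 ≈ -1.1310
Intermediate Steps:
x(t) = -⅓
u(f) = -¼
k(z, E) = -z/3 + E*z (k(z, E) = -z/3 + z*E = -z/3 + E*z)
(-19*k(1/(-5 - 2), 2))*u(-2) = -19*(-⅓ + 2)/(-5 - 2)*(-¼) = -19*5/((-7)*3)*(-¼) = -(-19)*5/(7*3)*(-¼) = -19*(-5/21)*(-¼) = (95/21)*(-¼) = -95/84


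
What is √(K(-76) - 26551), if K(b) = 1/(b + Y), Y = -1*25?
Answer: 2*I*√67711713/101 ≈ 162.94*I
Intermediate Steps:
Y = -25
K(b) = 1/(-25 + b) (K(b) = 1/(b - 25) = 1/(-25 + b))
√(K(-76) - 26551) = √(1/(-25 - 76) - 26551) = √(1/(-101) - 26551) = √(-1/101 - 26551) = √(-2681652/101) = 2*I*√67711713/101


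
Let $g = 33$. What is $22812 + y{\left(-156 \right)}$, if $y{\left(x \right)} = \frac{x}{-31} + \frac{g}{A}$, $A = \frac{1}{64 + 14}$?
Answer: $\frac{787122}{31} \approx 25391.0$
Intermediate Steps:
$A = \frac{1}{78} \approx 0.012821$
$y{\left(x \right)} = 2574 - \frac{x}{31}$ ($y{\left(x \right)} = \frac{x}{-31} + 33 \frac{1}{\frac{1}{78}} = x \left(- \frac{1}{31}\right) + 33 \cdot 78 = - \frac{x}{31} + 2574 = 2574 - \frac{x}{31}$)
$22812 + y{\left(-156 \right)} = 22812 + \left(2574 - - \frac{156}{31}\right) = 22812 + \left(2574 + \frac{156}{31}\right) = 22812 + \frac{79950}{31} = \frac{787122}{31}$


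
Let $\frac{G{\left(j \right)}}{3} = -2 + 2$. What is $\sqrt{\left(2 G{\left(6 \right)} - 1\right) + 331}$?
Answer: $\sqrt{330} \approx 18.166$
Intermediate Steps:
$G{\left(j \right)} = 0$ ($G{\left(j \right)} = 3 \left(-2 + 2\right) = 3 \cdot 0 = 0$)
$\sqrt{\left(2 G{\left(6 \right)} - 1\right) + 331} = \sqrt{\left(2 \cdot 0 - 1\right) + 331} = \sqrt{\left(0 - 1\right) + 331} = \sqrt{-1 + 331} = \sqrt{330}$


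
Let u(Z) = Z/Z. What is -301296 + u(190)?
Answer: -301295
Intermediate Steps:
u(Z) = 1
-301296 + u(190) = -301296 + 1 = -301295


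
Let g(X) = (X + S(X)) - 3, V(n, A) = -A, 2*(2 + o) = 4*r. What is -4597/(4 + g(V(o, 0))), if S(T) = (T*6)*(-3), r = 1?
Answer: -4597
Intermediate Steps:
S(T) = -18*T (S(T) = (6*T)*(-3) = -18*T)
o = 0 (o = -2 + (4*1)/2 = -2 + (1/2)*4 = -2 + 2 = 0)
g(X) = -3 - 17*X (g(X) = (X - 18*X) - 3 = -17*X - 3 = -3 - 17*X)
-4597/(4 + g(V(o, 0))) = -4597/(4 + (-3 - (-17)*0)) = -4597/(4 + (-3 - 17*0)) = -4597/(4 + (-3 + 0)) = -4597/(4 - 3) = -4597/1 = 1*(-4597) = -4597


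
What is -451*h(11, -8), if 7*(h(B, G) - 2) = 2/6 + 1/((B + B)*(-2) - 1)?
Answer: -41492/45 ≈ -922.04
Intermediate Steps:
h(B, G) = 43/21 + 1/(7*(-1 - 4*B)) (h(B, G) = 2 + (2/6 + 1/((B + B)*(-2) - 1))/7 = 2 + (2*(⅙) + 1/((2*B)*(-2) - 1))/7 = 2 + (⅓ + 1/(-4*B - 1))/7 = 2 + (⅓ + 1/(-1 - 4*B))/7 = 2 + (1/21 + 1/(7*(-1 - 4*B))) = 43/21 + 1/(7*(-1 - 4*B)))
-451*h(11, -8) = -1804*(10 + 43*11)/(21*(1 + 4*11)) = -1804*(10 + 473)/(21*(1 + 44)) = -1804*483/(21*45) = -451*92/45 = -41492/45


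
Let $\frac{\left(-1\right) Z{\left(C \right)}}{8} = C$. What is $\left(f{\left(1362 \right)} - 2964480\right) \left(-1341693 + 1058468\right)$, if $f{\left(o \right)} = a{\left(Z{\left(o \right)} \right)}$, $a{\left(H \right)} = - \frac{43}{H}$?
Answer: $\frac{9148443371629325}{10896} \approx 8.3961 \cdot 10^{11}$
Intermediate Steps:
$Z{\left(C \right)} = - 8 C$
$f{\left(o \right)} = \frac{43}{8 o}$ ($f{\left(o \right)} = - \frac{43}{\left(-8\right) o} = - 43 \left(- \frac{1}{8 o}\right) = \frac{43}{8 o}$)
$\left(f{\left(1362 \right)} - 2964480\right) \left(-1341693 + 1058468\right) = \left(\frac{43}{8 \cdot 1362} - 2964480\right) \left(-1341693 + 1058468\right) = \left(\frac{43}{8} \cdot \frac{1}{1362} - 2964480\right) \left(-283225\right) = \left(\frac{43}{10896} - 2964480\right) \left(-283225\right) = \left(- \frac{32300974037}{10896}\right) \left(-283225\right) = \frac{9148443371629325}{10896}$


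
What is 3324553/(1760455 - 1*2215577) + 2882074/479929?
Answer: -283854113709/218426246338 ≈ -1.2995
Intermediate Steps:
3324553/(1760455 - 1*2215577) + 2882074/479929 = 3324553/(1760455 - 2215577) + 2882074*(1/479929) = 3324553/(-455122) + 2882074/479929 = 3324553*(-1/455122) + 2882074/479929 = -3324553/455122 + 2882074/479929 = -283854113709/218426246338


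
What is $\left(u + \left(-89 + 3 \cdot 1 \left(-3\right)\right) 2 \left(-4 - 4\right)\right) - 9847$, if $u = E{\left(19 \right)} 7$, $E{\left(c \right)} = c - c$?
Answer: $-8279$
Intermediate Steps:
$E{\left(c \right)} = 0$
$u = 0$ ($u = 0 \cdot 7 = 0$)
$\left(u + \left(-89 + 3 \cdot 1 \left(-3\right)\right) 2 \left(-4 - 4\right)\right) - 9847 = \left(0 + \left(-89 + 3 \cdot 1 \left(-3\right)\right) 2 \left(-4 - 4\right)\right) - 9847 = \left(0 + \left(-89 + 3 \left(-3\right)\right) 2 \left(-8\right)\right) - 9847 = \left(0 + \left(-89 - 9\right) \left(-16\right)\right) - 9847 = \left(0 - -1568\right) - 9847 = \left(0 + 1568\right) - 9847 = 1568 - 9847 = -8279$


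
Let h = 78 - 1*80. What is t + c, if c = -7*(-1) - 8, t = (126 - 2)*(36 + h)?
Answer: 4215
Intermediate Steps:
h = -2 (h = 78 - 80 = -2)
t = 4216 (t = (126 - 2)*(36 - 2) = 124*34 = 4216)
c = -1 (c = 7 - 8 = -1)
t + c = 4216 - 1 = 4215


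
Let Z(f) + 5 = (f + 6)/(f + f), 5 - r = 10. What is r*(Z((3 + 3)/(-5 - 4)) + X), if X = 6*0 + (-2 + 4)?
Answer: 35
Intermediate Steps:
r = -5 (r = 5 - 1*10 = 5 - 10 = -5)
Z(f) = -5 + (6 + f)/(2*f) (Z(f) = -5 + (f + 6)/(f + f) = -5 + (6 + f)/((2*f)) = -5 + (6 + f)*(1/(2*f)) = -5 + (6 + f)/(2*f))
X = 2 (X = 0 + 2 = 2)
r*(Z((3 + 3)/(-5 - 4)) + X) = -5*((-9/2 + 3/(((3 + 3)/(-5 - 4)))) + 2) = -5*((-9/2 + 3/((6/(-9)))) + 2) = -5*((-9/2 + 3/((6*(-⅑)))) + 2) = -5*((-9/2 + 3/(-⅔)) + 2) = -5*((-9/2 + 3*(-3/2)) + 2) = -5*((-9/2 - 9/2) + 2) = -5*(-9 + 2) = -5*(-7) = 35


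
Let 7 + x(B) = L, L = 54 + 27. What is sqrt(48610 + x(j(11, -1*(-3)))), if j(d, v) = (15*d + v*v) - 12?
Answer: 2*sqrt(12171) ≈ 220.64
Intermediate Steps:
j(d, v) = -12 + v**2 + 15*d (j(d, v) = (15*d + v**2) - 12 = (v**2 + 15*d) - 12 = -12 + v**2 + 15*d)
L = 81
x(B) = 74 (x(B) = -7 + 81 = 74)
sqrt(48610 + x(j(11, -1*(-3)))) = sqrt(48610 + 74) = sqrt(48684) = 2*sqrt(12171)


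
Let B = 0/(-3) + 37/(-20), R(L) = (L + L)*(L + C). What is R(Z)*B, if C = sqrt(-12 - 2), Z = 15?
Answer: -1665/2 - 111*I*sqrt(14)/2 ≈ -832.5 - 207.66*I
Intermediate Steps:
C = I*sqrt(14) (C = sqrt(-14) = I*sqrt(14) ≈ 3.7417*I)
R(L) = 2*L*(L + I*sqrt(14)) (R(L) = (L + L)*(L + I*sqrt(14)) = (2*L)*(L + I*sqrt(14)) = 2*L*(L + I*sqrt(14)))
B = -37/20 (B = 0*(-1/3) + 37*(-1/20) = 0 - 37/20 = -37/20 ≈ -1.8500)
R(Z)*B = (2*15*(15 + I*sqrt(14)))*(-37/20) = (450 + 30*I*sqrt(14))*(-37/20) = -1665/2 - 111*I*sqrt(14)/2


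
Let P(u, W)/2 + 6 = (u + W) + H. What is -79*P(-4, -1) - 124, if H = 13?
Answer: -440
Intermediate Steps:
P(u, W) = 14 + 2*W + 2*u (P(u, W) = -12 + 2*((u + W) + 13) = -12 + 2*((W + u) + 13) = -12 + 2*(13 + W + u) = -12 + (26 + 2*W + 2*u) = 14 + 2*W + 2*u)
-79*P(-4, -1) - 124 = -79*(14 + 2*(-1) + 2*(-4)) - 124 = -79*(14 - 2 - 8) - 124 = -79*4 - 124 = -316 - 124 = -440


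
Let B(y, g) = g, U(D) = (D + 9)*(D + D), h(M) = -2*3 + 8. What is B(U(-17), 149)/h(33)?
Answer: 149/2 ≈ 74.500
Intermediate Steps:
h(M) = 2 (h(M) = -6 + 8 = 2)
U(D) = 2*D*(9 + D) (U(D) = (9 + D)*(2*D) = 2*D*(9 + D))
B(U(-17), 149)/h(33) = 149/2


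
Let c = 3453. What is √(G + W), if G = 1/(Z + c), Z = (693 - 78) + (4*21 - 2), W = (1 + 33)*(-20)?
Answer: I*√468451834/830 ≈ 26.077*I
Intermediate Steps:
W = -680 (W = 34*(-20) = -680)
Z = 697 (Z = 615 + (84 - 2) = 615 + 82 = 697)
G = 1/4150 (G = 1/(697 + 3453) = 1/4150 ≈ 0.00024096)
√(G + W) = √(1/4150 - 680) = √(-2821999/4150) = I*√468451834/830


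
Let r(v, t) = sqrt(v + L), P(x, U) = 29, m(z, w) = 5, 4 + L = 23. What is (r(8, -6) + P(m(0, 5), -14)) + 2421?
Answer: 2450 + 3*sqrt(3) ≈ 2455.2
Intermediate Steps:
L = 19 (L = -4 + 23 = 19)
r(v, t) = sqrt(19 + v) (r(v, t) = sqrt(v + 19) = sqrt(19 + v))
(r(8, -6) + P(m(0, 5), -14)) + 2421 = (sqrt(19 + 8) + 29) + 2421 = (sqrt(27) + 29) + 2421 = (3*sqrt(3) + 29) + 2421 = (29 + 3*sqrt(3)) + 2421 = 2450 + 3*sqrt(3)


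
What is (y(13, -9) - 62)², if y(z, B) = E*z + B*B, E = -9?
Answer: 9604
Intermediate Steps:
y(z, B) = B² - 9*z (y(z, B) = -9*z + B*B = -9*z + B² = B² - 9*z)
(y(13, -9) - 62)² = (((-9)² - 9*13) - 62)² = ((81 - 117) - 62)² = (-36 - 62)² = (-98)² = 9604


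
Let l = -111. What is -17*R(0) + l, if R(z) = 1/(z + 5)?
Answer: -572/5 ≈ -114.40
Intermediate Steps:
R(z) = 1/(5 + z)
-17*R(0) + l = -17/(5 + 0) - 111 = -17/5 - 111 = -572/5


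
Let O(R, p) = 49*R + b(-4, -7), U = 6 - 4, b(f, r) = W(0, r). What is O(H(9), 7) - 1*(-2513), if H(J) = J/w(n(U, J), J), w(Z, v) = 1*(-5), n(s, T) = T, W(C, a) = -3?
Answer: 12109/5 ≈ 2421.8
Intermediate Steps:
b(f, r) = -3
U = 2
w(Z, v) = -5
H(J) = -J/5 (H(J) = J/(-5) = J*(-1/5) = -J/5)
O(R, p) = -3 + 49*R (O(R, p) = 49*R - 3 = -3 + 49*R)
O(H(9), 7) - 1*(-2513) = (-3 + 49*(-1/5*9)) - 1*(-2513) = (-3 + 49*(-9/5)) + 2513 = (-3 - 441/5) + 2513 = -456/5 + 2513 = 12109/5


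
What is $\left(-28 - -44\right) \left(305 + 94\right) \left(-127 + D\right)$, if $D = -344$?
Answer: $-3006864$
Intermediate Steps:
$\left(-28 - -44\right) \left(305 + 94\right) \left(-127 + D\right) = \left(-28 - -44\right) \left(305 + 94\right) \left(-127 - 344\right) = \left(-28 + 44\right) 399 \left(-471\right) = 16 \left(-187929\right) = -3006864$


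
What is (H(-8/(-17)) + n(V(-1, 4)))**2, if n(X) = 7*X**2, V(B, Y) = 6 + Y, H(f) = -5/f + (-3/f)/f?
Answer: 1870822009/4096 ≈ 4.5674e+5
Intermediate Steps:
H(f) = -5/f - 3/f**2
(H(-8/(-17)) + n(V(-1, 4)))**2 = ((-3 - (-40)/(-17))/(-8/(-17))**2 + 7*(6 + 4)**2)**2 = ((-3 - (-40)*(-1)/17)/(-8*(-1/17))**2 + 7*10**2)**2 = ((-3 - 5*8/17)/(8/17)**2 + 7*100)**2 = (289*(-3 - 40/17)/64 + 700)**2 = ((289/64)*(-91/17) + 700)**2 = (-1547/64 + 700)**2 = (43253/64)**2 = 1870822009/4096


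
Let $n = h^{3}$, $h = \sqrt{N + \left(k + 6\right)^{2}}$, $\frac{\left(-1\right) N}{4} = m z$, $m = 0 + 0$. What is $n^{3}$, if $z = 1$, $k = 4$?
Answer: $1000000000$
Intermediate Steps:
$m = 0$
$N = 0$ ($N = - 4 \cdot 0 \cdot 1 = \left(-4\right) 0 = 0$)
$h = 10$ ($h = \sqrt{0 + \left(4 + 6\right)^{2}} = \sqrt{0 + 10^{2}} = \sqrt{0 + 100} = \sqrt{100} = 10$)
$n = 1000$ ($n = 10^{3} = 1000$)
$n^{3} = 1000^{3} = 1000000000$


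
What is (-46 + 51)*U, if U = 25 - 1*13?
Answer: 60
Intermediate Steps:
U = 12 (U = 25 - 13 = 12)
(-46 + 51)*U = (-46 + 51)*12 = 5*12 = 60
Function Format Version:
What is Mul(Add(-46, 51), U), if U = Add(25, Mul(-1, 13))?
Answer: 60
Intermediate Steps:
U = 12 (U = Add(25, -13) = 12)
Mul(Add(-46, 51), U) = Mul(Add(-46, 51), 12) = Mul(5, 12) = 60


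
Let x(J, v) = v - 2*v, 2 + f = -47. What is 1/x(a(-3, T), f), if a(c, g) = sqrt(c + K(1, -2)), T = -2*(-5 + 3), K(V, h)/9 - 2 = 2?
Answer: 1/49 ≈ 0.020408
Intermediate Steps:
f = -49 (f = -2 - 47 = -49)
K(V, h) = 36 (K(V, h) = 18 + 9*2 = 18 + 18 = 36)
T = 4 (T = -2*(-2) = 4)
a(c, g) = sqrt(36 + c) (a(c, g) = sqrt(c + 36) = sqrt(36 + c))
x(J, v) = -v
1/x(a(-3, T), f) = 1/(-1*(-49)) = 1/49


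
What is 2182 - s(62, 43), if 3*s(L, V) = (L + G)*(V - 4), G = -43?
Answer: 1935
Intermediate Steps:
s(L, V) = (-43 + L)*(-4 + V)/3 (s(L, V) = ((L - 43)*(V - 4))/3 = ((-43 + L)*(-4 + V))/3 = (-43 + L)*(-4 + V)/3)
2182 - s(62, 43) = 2182 - (172/3 - 43/3*43 - 4/3*62 + (1/3)*62*43) = 2182 - (172/3 - 1849/3 - 248/3 + 2666/3) = 2182 - 1*247 = 2182 - 247 = 1935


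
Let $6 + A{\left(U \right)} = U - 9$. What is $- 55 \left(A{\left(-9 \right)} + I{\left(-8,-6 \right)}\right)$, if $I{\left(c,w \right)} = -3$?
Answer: $1485$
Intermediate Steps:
$A{\left(U \right)} = -15 + U$ ($A{\left(U \right)} = -6 + \left(U - 9\right) = -6 + \left(-9 + U\right) = -15 + U$)
$- 55 \left(A{\left(-9 \right)} + I{\left(-8,-6 \right)}\right) = - 55 \left(\left(-15 - 9\right) - 3\right) = - 55 \left(-24 - 3\right) = \left(-55\right) \left(-27\right) = 1485$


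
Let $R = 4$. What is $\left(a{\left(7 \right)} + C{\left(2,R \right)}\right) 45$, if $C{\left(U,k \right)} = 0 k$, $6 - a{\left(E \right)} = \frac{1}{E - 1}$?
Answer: $\frac{525}{2} \approx 262.5$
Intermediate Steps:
$a{\left(E \right)} = 6 - \frac{1}{-1 + E}$ ($a{\left(E \right)} = 6 - \frac{1}{E - 1} = 6 - \frac{1}{-1 + E}$)
$C{\left(U,k \right)} = 0$
$\left(a{\left(7 \right)} + C{\left(2,R \right)}\right) 45 = \left(\frac{-7 + 6 \cdot 7}{-1 + 7} + 0\right) 45 = \left(\frac{-7 + 42}{6} + 0\right) 45 = \left(\frac{1}{6} \cdot 35 + 0\right) 45 = \left(\frac{35}{6} + 0\right) 45 = \frac{35}{6} \cdot 45 = \frac{525}{2}$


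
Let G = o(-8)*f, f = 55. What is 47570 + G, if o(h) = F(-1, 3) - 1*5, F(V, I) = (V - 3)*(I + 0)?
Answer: 46635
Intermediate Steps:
F(V, I) = I*(-3 + V) (F(V, I) = (-3 + V)*I = I*(-3 + V))
o(h) = -17 (o(h) = 3*(-3 - 1) - 1*5 = 3*(-4) - 5 = -12 - 5 = -17)
G = -935 (G = -17*55 = -935)
47570 + G = 47570 - 935 = 46635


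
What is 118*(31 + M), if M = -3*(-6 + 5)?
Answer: 4012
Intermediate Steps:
M = 3 (M = -3*(-1) = 3)
118*(31 + M) = 118*(31 + 3) = 118*34 = 4012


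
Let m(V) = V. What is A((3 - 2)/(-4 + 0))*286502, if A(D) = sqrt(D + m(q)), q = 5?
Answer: 143251*sqrt(19) ≈ 6.2442e+5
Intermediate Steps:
A(D) = sqrt(5 + D) (A(D) = sqrt(D + 5) = sqrt(5 + D))
A((3 - 2)/(-4 + 0))*286502 = sqrt(5 + (3 - 2)/(-4 + 0))*286502 = sqrt(5 + 1/(-4))*286502 = sqrt(5 + 1*(-1/4))*286502 = sqrt(5 - 1/4)*286502 = sqrt(19/4)*286502 = (sqrt(19)/2)*286502 = 143251*sqrt(19)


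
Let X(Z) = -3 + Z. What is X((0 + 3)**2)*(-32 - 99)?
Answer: -786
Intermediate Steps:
X((0 + 3)**2)*(-32 - 99) = (-3 + (0 + 3)**2)*(-32 - 99) = (-3 + 3**2)*(-131) = (-3 + 9)*(-131) = 6*(-131) = -786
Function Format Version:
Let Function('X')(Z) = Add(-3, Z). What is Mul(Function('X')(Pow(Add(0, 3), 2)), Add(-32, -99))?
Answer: -786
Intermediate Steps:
Mul(Function('X')(Pow(Add(0, 3), 2)), Add(-32, -99)) = Mul(Add(-3, Pow(Add(0, 3), 2)), Add(-32, -99)) = Mul(Add(-3, Pow(3, 2)), -131) = Mul(Add(-3, 9), -131) = Mul(6, -131) = -786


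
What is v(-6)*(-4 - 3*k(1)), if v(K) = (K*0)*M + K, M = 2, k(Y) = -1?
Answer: 6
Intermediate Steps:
v(K) = K (v(K) = (K*0)*2 + K = 0*2 + K = 0 + K = K)
v(-6)*(-4 - 3*k(1)) = -6*(-4 - 3*(-1)) = -6*(-4 + 3) = -6*(-1) = 6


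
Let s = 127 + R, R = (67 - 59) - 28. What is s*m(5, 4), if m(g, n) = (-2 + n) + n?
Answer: 642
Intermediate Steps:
R = -20 (R = 8 - 28 = -20)
m(g, n) = -2 + 2*n
s = 107 (s = 127 - 20 = 107)
s*m(5, 4) = 107*(-2 + 2*4) = 107*(-2 + 8) = 107*6 = 642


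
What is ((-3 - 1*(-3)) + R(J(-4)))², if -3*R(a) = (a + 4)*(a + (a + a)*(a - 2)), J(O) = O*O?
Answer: 86118400/9 ≈ 9.5687e+6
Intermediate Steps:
J(O) = O²
R(a) = -(4 + a)*(a + 2*a*(-2 + a))/3 (R(a) = -(a + 4)*(a + (a + a)*(a - 2))/3 = -(4 + a)*(a + (2*a)*(-2 + a))/3 = -(4 + a)*(a + 2*a*(-2 + a))/3)
((-3 - 1*(-3)) + R(J(-4)))² = ((-3 - 1*(-3)) + (⅓)*(-4)²*(12 - 5*(-4)² - 2*((-4)²)²))² = ((-3 + 3) + (⅓)*16*(12 - 5*16 - 2*16²))² = (0 + (⅓)*16*(12 - 80 - 2*256))² = (0 + (⅓)*16*(12 - 80 - 512))² = (0 + (⅓)*16*(-580))² = (0 - 9280/3)² = (-9280/3)² = 86118400/9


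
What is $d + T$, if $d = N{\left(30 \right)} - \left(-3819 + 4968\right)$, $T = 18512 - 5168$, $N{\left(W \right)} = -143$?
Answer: $12052$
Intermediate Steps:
$T = 13344$ ($T = 18512 - 5168 = 13344$)
$d = -1292$ ($d = -143 - \left(-3819 + 4968\right) = -143 - 1149 = -1292$)
$d + T = -1292 + 13344 = 12052$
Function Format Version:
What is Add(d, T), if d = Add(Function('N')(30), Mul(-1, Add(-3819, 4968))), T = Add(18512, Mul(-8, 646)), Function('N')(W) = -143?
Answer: 12052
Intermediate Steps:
T = 13344 (T = Add(18512, -5168) = 13344)
d = -1292 (d = Add(-143, Mul(-1, Add(-3819, 4968))) = Add(-143, Mul(-1, 1149)) = Add(-143, -1149) = -1292)
Add(d, T) = Add(-1292, 13344) = 12052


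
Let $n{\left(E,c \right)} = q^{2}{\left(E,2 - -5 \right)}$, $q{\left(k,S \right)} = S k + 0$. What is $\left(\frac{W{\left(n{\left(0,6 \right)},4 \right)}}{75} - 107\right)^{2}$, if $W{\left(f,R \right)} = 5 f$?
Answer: $11449$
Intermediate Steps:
$q{\left(k,S \right)} = S k$
$n{\left(E,c \right)} = 49 E^{2}$ ($n{\left(E,c \right)} = \left(\left(2 - -5\right) E\right)^{2} = \left(\left(2 + 5\right) E\right)^{2} = \left(7 E\right)^{2} = 49 E^{2}$)
$\left(\frac{W{\left(n{\left(0,6 \right)},4 \right)}}{75} - 107\right)^{2} = \left(\frac{5 \cdot 49 \cdot 0^{2}}{75} - 107\right)^{2} = \left(5 \cdot 49 \cdot 0 \cdot \frac{1}{75} - 107\right)^{2} = \left(5 \cdot 0 \cdot \frac{1}{75} - 107\right)^{2} = \left(0 \cdot \frac{1}{75} - 107\right)^{2} = \left(0 - 107\right)^{2} = \left(-107\right)^{2} = 11449$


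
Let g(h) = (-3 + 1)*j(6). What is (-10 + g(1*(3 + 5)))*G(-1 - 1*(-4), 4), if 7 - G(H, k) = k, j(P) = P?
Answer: -66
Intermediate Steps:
G(H, k) = 7 - k
g(h) = -12 (g(h) = (-3 + 1)*6 = -2*6 = -12)
(-10 + g(1*(3 + 5)))*G(-1 - 1*(-4), 4) = (-10 - 12)*(7 - 1*4) = -22*(7 - 4) = -22*3 = -66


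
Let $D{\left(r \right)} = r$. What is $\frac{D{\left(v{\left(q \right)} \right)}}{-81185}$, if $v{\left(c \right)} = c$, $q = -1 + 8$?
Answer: $- \frac{7}{81185} \approx -8.6223 \cdot 10^{-5}$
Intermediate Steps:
$q = 7$
$\frac{D{\left(v{\left(q \right)} \right)}}{-81185} = \frac{7}{-81185} = 7 \left(- \frac{1}{81185}\right) = - \frac{7}{81185}$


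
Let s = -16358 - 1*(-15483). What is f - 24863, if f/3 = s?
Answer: -27488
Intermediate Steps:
s = -875 (s = -16358 + 15483 = -875)
f = -2625 (f = 3*(-875) = -2625)
f - 24863 = -2625 - 24863 = -27488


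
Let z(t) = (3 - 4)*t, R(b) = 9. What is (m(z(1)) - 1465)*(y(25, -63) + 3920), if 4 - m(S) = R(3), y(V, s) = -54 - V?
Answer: -5646270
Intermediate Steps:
z(t) = -t
m(S) = -5 (m(S) = 4 - 1*9 = 4 - 9 = -5)
(m(z(1)) - 1465)*(y(25, -63) + 3920) = (-5 - 1465)*((-54 - 1*25) + 3920) = -1470*((-54 - 25) + 3920) = -1470*(-79 + 3920) = -1470*3841 = -5646270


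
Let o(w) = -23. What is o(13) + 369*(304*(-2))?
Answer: -224375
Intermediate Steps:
o(13) + 369*(304*(-2)) = -23 + 369*(304*(-2)) = -23 + 369*(-608) = -23 - 224352 = -224375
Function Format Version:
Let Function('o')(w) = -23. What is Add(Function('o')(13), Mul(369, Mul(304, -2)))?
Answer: -224375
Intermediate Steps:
Add(Function('o')(13), Mul(369, Mul(304, -2))) = Add(-23, Mul(369, Mul(304, -2))) = Add(-23, Mul(369, -608)) = Add(-23, -224352) = -224375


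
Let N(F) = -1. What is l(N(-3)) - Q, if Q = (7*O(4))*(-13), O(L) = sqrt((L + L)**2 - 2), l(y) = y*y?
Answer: 1 + 91*sqrt(62) ≈ 717.54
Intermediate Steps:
l(y) = y**2
O(L) = sqrt(-2 + 4*L**2) (O(L) = sqrt((2*L)**2 - 2) = sqrt(4*L**2 - 2) = sqrt(-2 + 4*L**2))
Q = -91*sqrt(62) (Q = (7*sqrt(-2 + 4*4**2))*(-13) = (7*sqrt(-2 + 4*16))*(-13) = (7*sqrt(-2 + 64))*(-13) = (7*sqrt(62))*(-13) = -91*sqrt(62) ≈ -716.54)
l(N(-3)) - Q = (-1)**2 - (-91)*sqrt(62) = 1 + 91*sqrt(62)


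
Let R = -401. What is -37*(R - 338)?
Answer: 27343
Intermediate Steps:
-37*(R - 338) = -37*(-401 - 338) = -37*(-739) = 27343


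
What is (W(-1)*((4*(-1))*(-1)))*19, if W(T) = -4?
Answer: -304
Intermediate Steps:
(W(-1)*((4*(-1))*(-1)))*19 = -4*4*(-1)*(-1)*19 = -(-16)*(-1)*19 = -4*4*19 = -16*19 = -304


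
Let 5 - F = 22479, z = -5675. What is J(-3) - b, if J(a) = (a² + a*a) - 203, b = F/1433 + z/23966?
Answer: -5806762271/34343278 ≈ -169.08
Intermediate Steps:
F = -22474 (F = 5 - 1*22479 = 5 - 22479 = -22474)
b = -546744159/34343278 (b = -22474/1433 - 5675/23966 = -546744159/34343278 ≈ -15.920)
J(a) = -203 + 2*a² (J(a) = (a² + a²) - 203 = 2*a² - 203 = -203 + 2*a²)
J(-3) - b = (-203 + 2*(-3)²) - 1*(-546744159/34343278) = (-203 + 2*9) + 546744159/34343278 = (-203 + 18) + 546744159/34343278 = -185 + 546744159/34343278 = -5806762271/34343278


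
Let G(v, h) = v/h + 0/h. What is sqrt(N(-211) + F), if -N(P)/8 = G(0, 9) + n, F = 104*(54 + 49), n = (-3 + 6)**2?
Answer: 4*sqrt(665) ≈ 103.15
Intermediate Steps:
G(v, h) = v/h (G(v, h) = v/h + 0 = v/h)
n = 9 (n = 3**2 = 9)
F = 10712 (F = 104*103 = 10712)
N(P) = -72 (N(P) = -8*(0/9 + 9) = -8*(0*(1/9) + 9) = -8*(0 + 9) = -8*9 = -72)
sqrt(N(-211) + F) = sqrt(-72 + 10712) = sqrt(10640) = 4*sqrt(665)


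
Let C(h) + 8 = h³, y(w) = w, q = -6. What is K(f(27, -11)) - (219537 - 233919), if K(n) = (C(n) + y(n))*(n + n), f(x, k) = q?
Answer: 17142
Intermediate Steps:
f(x, k) = -6
C(h) = -8 + h³
K(n) = 2*n*(-8 + n + n³) (K(n) = ((-8 + n³) + n)*(n + n) = (-8 + n + n³)*(2*n) = 2*n*(-8 + n + n³))
K(f(27, -11)) - (219537 - 233919) = 2*(-6)*(-8 - 6 + (-6)³) - (219537 - 233919) = 2*(-6)*(-8 - 6 - 216) - 1*(-14382) = 2*(-6)*(-230) + 14382 = 2760 + 14382 = 17142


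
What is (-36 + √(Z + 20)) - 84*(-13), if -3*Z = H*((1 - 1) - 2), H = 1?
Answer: 1056 + √186/3 ≈ 1060.5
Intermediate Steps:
Z = ⅔ (Z = -((1 - 1) - 2)/3 = -(0 - 2)/3 = -(-2)/3 = -⅓*(-2) = ⅔ ≈ 0.66667)
(-36 + √(Z + 20)) - 84*(-13) = (-36 + √(⅔ + 20)) - 84*(-13) = (-36 + √(62/3)) + 1092 = (-36 + √186/3) + 1092 = 1056 + √186/3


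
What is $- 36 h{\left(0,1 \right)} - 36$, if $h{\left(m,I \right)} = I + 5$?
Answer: $-252$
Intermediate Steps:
$h{\left(m,I \right)} = 5 + I$
$- 36 h{\left(0,1 \right)} - 36 = - 36 \left(5 + 1\right) - 36 = \left(-36\right) 6 - 36 = -216 - 36 = -252$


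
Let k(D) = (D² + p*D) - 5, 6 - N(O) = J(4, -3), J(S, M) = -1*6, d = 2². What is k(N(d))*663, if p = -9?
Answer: 20553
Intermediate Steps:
d = 4
J(S, M) = -6
N(O) = 12 (N(O) = 6 - 1*(-6) = 6 + 6 = 12)
k(D) = -5 + D² - 9*D (k(D) = (D² - 9*D) - 5 = -5 + D² - 9*D)
k(N(d))*663 = (-5 + 12² - 9*12)*663 = (-5 + 144 - 108)*663 = 31*663 = 20553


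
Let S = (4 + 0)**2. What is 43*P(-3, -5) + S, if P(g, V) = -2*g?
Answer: 274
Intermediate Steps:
S = 16 (S = 4**2 = 16)
43*P(-3, -5) + S = 43*(-2*(-3)) + 16 = 43*6 + 16 = 258 + 16 = 274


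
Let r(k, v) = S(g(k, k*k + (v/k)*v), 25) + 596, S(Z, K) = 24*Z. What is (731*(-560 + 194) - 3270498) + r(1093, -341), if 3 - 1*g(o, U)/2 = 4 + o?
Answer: -3589960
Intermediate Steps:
g(o, U) = -2 - 2*o (g(o, U) = 6 - 2*(4 + o) = 6 + (-8 - 2*o) = -2 - 2*o)
r(k, v) = 548 - 48*k (r(k, v) = 24*(-2 - 2*k) + 596 = (-48 - 48*k) + 596 = 548 - 48*k)
(731*(-560 + 194) - 3270498) + r(1093, -341) = (731*(-560 + 194) - 3270498) + (548 - 48*1093) = (731*(-366) - 3270498) + (548 - 52464) = (-267546 - 3270498) - 51916 = -3538044 - 51916 = -3589960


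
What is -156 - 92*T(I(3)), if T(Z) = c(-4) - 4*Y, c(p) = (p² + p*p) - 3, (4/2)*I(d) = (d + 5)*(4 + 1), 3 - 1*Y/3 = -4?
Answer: 4904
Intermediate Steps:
Y = 21 (Y = 9 - 3*(-4) = 9 + 12 = 21)
I(d) = 25/2 + 5*d/2 (I(d) = ((d + 5)*(4 + 1))/2 = ((5 + d)*5)/2 = (25 + 5*d)/2 = 25/2 + 5*d/2)
c(p) = -3 + 2*p² (c(p) = (p² + p²) - 3 = 2*p² - 3 = -3 + 2*p²)
T(Z) = -55 (T(Z) = (-3 + 2*(-4)²) - 4*21 = (-3 + 2*16) - 84 = (-3 + 32) - 84 = 29 - 84 = -55)
-156 - 92*T(I(3)) = -156 - 92*(-55) = -156 + 5060 = 4904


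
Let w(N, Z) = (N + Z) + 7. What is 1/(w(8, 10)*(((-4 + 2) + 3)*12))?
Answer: 1/300 ≈ 0.0033333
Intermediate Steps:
w(N, Z) = 7 + N + Z
1/(w(8, 10)*(((-4 + 2) + 3)*12)) = 1/((7 + 8 + 10)*(((-4 + 2) + 3)*12)) = 1/(25*((-2 + 3)*12)) = 1/(25*(1*12)) = 1/(25*12) = 1/300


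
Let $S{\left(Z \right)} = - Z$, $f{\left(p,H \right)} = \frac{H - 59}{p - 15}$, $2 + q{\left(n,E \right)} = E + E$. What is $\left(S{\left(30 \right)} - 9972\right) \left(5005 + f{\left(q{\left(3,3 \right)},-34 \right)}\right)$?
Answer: $- \frac{551590296}{11} \approx -5.0145 \cdot 10^{7}$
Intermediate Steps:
$q{\left(n,E \right)} = -2 + 2 E$ ($q{\left(n,E \right)} = -2 + \left(E + E\right) = -2 + 2 E$)
$f{\left(p,H \right)} = \frac{-59 + H}{-15 + p}$
$\left(S{\left(30 \right)} - 9972\right) \left(5005 + f{\left(q{\left(3,3 \right)},-34 \right)}\right) = \left(\left(-1\right) 30 - 9972\right) \left(5005 + \frac{-59 - 34}{-15 + \left(-2 + 2 \cdot 3\right)}\right) = \left(-30 - 9972\right) \left(5005 + \frac{1}{-15 + \left(-2 + 6\right)} \left(-93\right)\right) = - 10002 \left(5005 + \frac{1}{-15 + 4} \left(-93\right)\right) = - 10002 \left(5005 + \frac{1}{-11} \left(-93\right)\right) = - 10002 \left(5005 - - \frac{93}{11}\right) = - 10002 \left(5005 + \frac{93}{11}\right) = \left(-10002\right) \frac{55148}{11} = - \frac{551590296}{11}$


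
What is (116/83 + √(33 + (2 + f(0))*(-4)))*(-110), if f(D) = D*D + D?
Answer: -58410/83 ≈ -703.74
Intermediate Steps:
f(D) = D + D² (f(D) = D² + D = D + D²)
(116/83 + √(33 + (2 + f(0))*(-4)))*(-110) = (116/83 + √(33 + (2 + 0*(1 + 0))*(-4)))*(-110) = (116*(1/83) + √(33 + (2 + 0*1)*(-4)))*(-110) = (116/83 + √(33 + (2 + 0)*(-4)))*(-110) = (116/83 + √(33 + 2*(-4)))*(-110) = (116/83 + √(33 - 8))*(-110) = (116/83 + √25)*(-110) = (116/83 + 5)*(-110) = (531/83)*(-110) = -58410/83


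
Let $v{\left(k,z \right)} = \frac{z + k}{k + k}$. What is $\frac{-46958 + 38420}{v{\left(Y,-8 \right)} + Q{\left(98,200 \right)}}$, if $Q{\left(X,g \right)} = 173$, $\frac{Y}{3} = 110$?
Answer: $- \frac{2817540}{57251} \approx -49.214$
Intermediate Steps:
$Y = 330$ ($Y = 3 \cdot 110 = 330$)
$v{\left(k,z \right)} = \frac{k + z}{2 k}$
$\frac{-46958 + 38420}{v{\left(Y,-8 \right)} + Q{\left(98,200 \right)}} = \frac{-46958 + 38420}{\frac{330 - 8}{2 \cdot 330} + 173} = - \frac{8538}{\frac{1}{2} \cdot \frac{1}{330} \cdot 322 + 173} = - \frac{8538}{\frac{161}{330} + 173} = - \frac{8538}{\frac{57251}{330}} = \left(-8538\right) \frac{330}{57251} = - \frac{2817540}{57251}$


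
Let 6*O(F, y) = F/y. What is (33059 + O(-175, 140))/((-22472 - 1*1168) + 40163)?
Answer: 793411/396552 ≈ 2.0008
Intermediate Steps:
O(F, y) = F/(6*y) (O(F, y) = (F/y)/6 = F/(6*y))
(33059 + O(-175, 140))/((-22472 - 1*1168) + 40163) = (33059 + (1/6)*(-175)/140)/((-22472 - 1*1168) + 40163) = (33059 + (1/6)*(-175)*(1/140))/((-22472 - 1168) + 40163) = (33059 - 5/24)/(-23640 + 40163) = (793411/24)/16523 = (793411/24)*(1/16523) = 793411/396552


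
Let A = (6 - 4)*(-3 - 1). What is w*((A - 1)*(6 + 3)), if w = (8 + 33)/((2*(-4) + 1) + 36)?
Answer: -3321/29 ≈ -114.52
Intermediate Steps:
A = -8 (A = 2*(-4) = -8)
w = 41/29 (w = 41/((-8 + 1) + 36) = 41/(-7 + 36) = 41/29 ≈ 1.4138)
w*((A - 1)*(6 + 3)) = 41*((-8 - 1)*(6 + 3))/29 = 41*(-9*9)/29 = (41/29)*(-81) = -3321/29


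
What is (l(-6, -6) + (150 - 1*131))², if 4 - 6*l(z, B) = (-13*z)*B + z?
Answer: 87616/9 ≈ 9735.1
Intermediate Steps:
l(z, B) = ⅔ - z/6 + 13*B*z/6 (l(z, B) = ⅔ - ((-13*z)*B + z)/6 = ⅔ - (-13*B*z + z)/6 = ⅔ - (z - 13*B*z)/6 = ⅔ + (-z/6 + 13*B*z/6) = ⅔ - z/6 + 13*B*z/6)
(l(-6, -6) + (150 - 1*131))² = ((⅔ - ⅙*(-6) + (13/6)*(-6)*(-6)) + (150 - 1*131))² = ((⅔ + 1 + 78) + (150 - 131))² = (239/3 + 19)² = (296/3)² = 87616/9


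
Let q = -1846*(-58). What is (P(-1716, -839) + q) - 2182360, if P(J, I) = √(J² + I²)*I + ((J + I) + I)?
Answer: -2078686 - 839*√3648577 ≈ -3.6813e+6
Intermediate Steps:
q = 107068
P(J, I) = J + 2*I + I*√(I² + J²) (P(J, I) = √(I² + J²)*I + ((I + J) + I) = I*√(I² + J²) + (J + 2*I) = J + 2*I + I*√(I² + J²))
(P(-1716, -839) + q) - 2182360 = ((-1716 + 2*(-839) - 839*√((-839)² + (-1716)²)) + 107068) - 2182360 = ((-1716 - 1678 - 839*√(703921 + 2944656)) + 107068) - 2182360 = ((-1716 - 1678 - 839*√3648577) + 107068) - 2182360 = ((-3394 - 839*√3648577) + 107068) - 2182360 = (103674 - 839*√3648577) - 2182360 = -2078686 - 839*√3648577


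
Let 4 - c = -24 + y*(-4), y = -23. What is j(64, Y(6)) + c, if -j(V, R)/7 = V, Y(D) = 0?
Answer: -512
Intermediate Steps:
j(V, R) = -7*V
c = -64 (c = 4 - (-24 - 23*(-4)) = 4 - (-24 + 92) = 4 - 1*68 = 4 - 68 = -64)
j(64, Y(6)) + c = -7*64 - 64 = -448 - 64 = -512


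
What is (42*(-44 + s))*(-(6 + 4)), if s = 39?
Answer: 2100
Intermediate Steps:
(42*(-44 + s))*(-(6 + 4)) = (42*(-44 + 39))*(-(6 + 4)) = (42*(-5))*(-1*10) = -210*(-10) = 2100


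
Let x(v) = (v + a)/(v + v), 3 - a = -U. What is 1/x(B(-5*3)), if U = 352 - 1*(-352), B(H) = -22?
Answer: -44/685 ≈ -0.064234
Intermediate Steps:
U = 704 (U = 352 + 352 = 704)
a = 707 (a = 3 - (-1)*704 = 3 - 1*(-704) = 3 + 704 = 707)
x(v) = (707 + v)/(2*v) (x(v) = (v + 707)/(v + v) = (707 + v)/((2*v)) = (707 + v)*(1/(2*v)) = (707 + v)/(2*v))
1/x(B(-5*3)) = 1/((½)*(707 - 22)/(-22)) = 1/((½)*(-1/22)*685) = 1/(-685/44) = -44/685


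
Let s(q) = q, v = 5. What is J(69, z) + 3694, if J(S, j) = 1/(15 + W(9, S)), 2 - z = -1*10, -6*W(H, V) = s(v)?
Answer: 313996/85 ≈ 3694.1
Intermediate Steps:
W(H, V) = -⅚ (W(H, V) = -⅙*5 = -⅚)
z = 12 (z = 2 - (-1)*10 = 2 - 1*(-10) = 2 + 10 = 12)
J(S, j) = 6/85 (J(S, j) = 1/(15 - ⅚) = 1/(85/6) = 6/85)
J(69, z) + 3694 = 6/85 + 3694 = 313996/85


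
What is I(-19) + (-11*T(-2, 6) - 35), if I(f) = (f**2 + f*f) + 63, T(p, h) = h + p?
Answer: 706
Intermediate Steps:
I(f) = 63 + 2*f**2 (I(f) = (f**2 + f**2) + 63 = 2*f**2 + 63 = 63 + 2*f**2)
I(-19) + (-11*T(-2, 6) - 35) = (63 + 2*(-19)**2) + (-11*(6 - 2) - 35) = (63 + 2*361) + (-11*4 - 35) = (63 + 722) + (-44 - 35) = 785 - 79 = 706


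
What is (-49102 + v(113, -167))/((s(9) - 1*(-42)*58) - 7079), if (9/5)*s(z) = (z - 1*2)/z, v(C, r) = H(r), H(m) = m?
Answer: 3990789/376048 ≈ 10.612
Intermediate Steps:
v(C, r) = r
s(z) = 5*(-2 + z)/(9*z) (s(z) = 5*((z - 1*2)/z)/9 = 5*((z - 2)/z)/9 = 5*((-2 + z)/z)/9 = 5*(-2 + z)/(9*z))
(-49102 + v(113, -167))/((s(9) - 1*(-42)*58) - 7079) = (-49102 - 167)/(((5/9)*(-2 + 9)/9 - 1*(-42)*58) - 7079) = -49269/(((5/9)*(⅑)*7 + 42*58) - 7079) = -49269/((35/81 + 2436) - 7079) = -49269/(197351/81 - 7079) = -49269/(-376048/81) = -49269*(-81/376048) = 3990789/376048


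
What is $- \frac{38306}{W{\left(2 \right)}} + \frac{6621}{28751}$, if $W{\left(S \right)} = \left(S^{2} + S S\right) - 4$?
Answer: $- \frac{550654661}{57502} \approx -9576.3$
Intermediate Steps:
$W{\left(S \right)} = -4 + 2 S^{2}$ ($W{\left(S \right)} = \left(S^{2} + S^{2}\right) - 4 = 2 S^{2} - 4 = -4 + 2 S^{2}$)
$- \frac{38306}{W{\left(2 \right)}} + \frac{6621}{28751} = - \frac{38306}{-4 + 2 \cdot 2^{2}} + \frac{6621}{28751} = - \frac{38306}{-4 + 2 \cdot 4} + 6621 \cdot \frac{1}{28751} = - \frac{38306}{-4 + 8} + \frac{6621}{28751} = - \frac{38306}{4} + \frac{6621}{28751} = \left(-38306\right) \frac{1}{4} + \frac{6621}{28751} = - \frac{19153}{2} + \frac{6621}{28751} = - \frac{550654661}{57502}$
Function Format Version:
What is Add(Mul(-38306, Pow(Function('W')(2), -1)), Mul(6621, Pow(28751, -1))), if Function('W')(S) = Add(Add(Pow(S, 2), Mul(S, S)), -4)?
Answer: Rational(-550654661, 57502) ≈ -9576.3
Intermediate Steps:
Function('W')(S) = Add(-4, Mul(2, Pow(S, 2))) (Function('W')(S) = Add(Add(Pow(S, 2), Pow(S, 2)), -4) = Add(Mul(2, Pow(S, 2)), -4) = Add(-4, Mul(2, Pow(S, 2))))
Add(Mul(-38306, Pow(Function('W')(2), -1)), Mul(6621, Pow(28751, -1))) = Add(Mul(-38306, Pow(Add(-4, Mul(2, Pow(2, 2))), -1)), Mul(6621, Pow(28751, -1))) = Add(Mul(-38306, Pow(Add(-4, Mul(2, 4)), -1)), Mul(6621, Rational(1, 28751))) = Add(Mul(-38306, Pow(Add(-4, 8), -1)), Rational(6621, 28751)) = Add(Mul(-38306, Pow(4, -1)), Rational(6621, 28751)) = Add(Mul(-38306, Rational(1, 4)), Rational(6621, 28751)) = Add(Rational(-19153, 2), Rational(6621, 28751)) = Rational(-550654661, 57502)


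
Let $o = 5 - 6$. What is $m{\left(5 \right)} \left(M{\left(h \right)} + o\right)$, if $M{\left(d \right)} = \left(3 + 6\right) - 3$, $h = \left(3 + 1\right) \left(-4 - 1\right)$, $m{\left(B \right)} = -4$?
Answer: $-20$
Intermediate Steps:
$o = -1$
$h = -20$ ($h = 4 \left(-5\right) = -20$)
$M{\left(d \right)} = 6$ ($M{\left(d \right)} = 9 - 3 = 6$)
$m{\left(5 \right)} \left(M{\left(h \right)} + o\right) = - 4 \left(6 - 1\right) = \left(-4\right) 5 = -20$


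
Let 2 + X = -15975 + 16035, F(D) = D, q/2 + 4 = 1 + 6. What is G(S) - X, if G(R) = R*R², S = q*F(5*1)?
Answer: 26942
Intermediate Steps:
q = 6 (q = -8 + 2*(1 + 6) = -8 + 2*7 = -8 + 14 = 6)
X = 58 (X = -2 + (-15975 + 16035) = -2 + 60 = 58)
S = 30 (S = 6*(5*1) = 6*5 = 30)
G(R) = R³
G(S) - X = 30³ - 1*58 = 27000 - 58 = 26942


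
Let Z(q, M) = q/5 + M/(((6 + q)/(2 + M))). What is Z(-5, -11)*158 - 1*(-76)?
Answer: 15560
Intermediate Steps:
Z(q, M) = q/5 + M*(2 + M)/(6 + q) (Z(q, M) = q*(⅕) + M/(((6 + q)/(2 + M))) = q/5 + M*((2 + M)/(6 + q)) = q/5 + M*(2 + M)/(6 + q))
Z(-5, -11)*158 - 1*(-76) = (((-5)² + 5*(-11)² + 6*(-5) + 10*(-11))/(5*(6 - 5)))*158 - 1*(-76) = ((⅕)*(25 + 5*121 - 30 - 110)/1)*158 + 76 = ((⅕)*1*(25 + 605 - 30 - 110))*158 + 76 = ((⅕)*1*490)*158 + 76 = 98*158 + 76 = 15484 + 76 = 15560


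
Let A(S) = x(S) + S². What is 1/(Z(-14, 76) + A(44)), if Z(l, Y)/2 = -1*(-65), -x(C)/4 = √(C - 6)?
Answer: 1033/2133874 + √38/1066937 ≈ 0.00048987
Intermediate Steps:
x(C) = -4*√(-6 + C) (x(C) = -4*√(C - 6) = -4*√(-6 + C))
Z(l, Y) = 130 (Z(l, Y) = 2*(-1*(-65)) = 2*65 = 130)
A(S) = S² - 4*√(-6 + S) (A(S) = -4*√(-6 + S) + S² = S² - 4*√(-6 + S))
1/(Z(-14, 76) + A(44)) = 1/(130 + (44² - 4*√(-6 + 44))) = 1/(130 + (1936 - 4*√38)) = 1/(2066 - 4*√38)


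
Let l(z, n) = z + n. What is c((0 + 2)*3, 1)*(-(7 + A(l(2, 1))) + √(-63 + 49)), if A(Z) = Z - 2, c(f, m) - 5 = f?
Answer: -88 + 11*I*√14 ≈ -88.0 + 41.158*I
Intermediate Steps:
l(z, n) = n + z
c(f, m) = 5 + f
A(Z) = -2 + Z
c((0 + 2)*3, 1)*(-(7 + A(l(2, 1))) + √(-63 + 49)) = (5 + (0 + 2)*3)*(-(7 + (-2 + (1 + 2))) + √(-63 + 49)) = (5 + 2*3)*(-(7 + (-2 + 3)) + √(-14)) = (5 + 6)*(-(7 + 1) + I*√14) = 11*(-1*8 + I*√14) = 11*(-8 + I*√14) = -88 + 11*I*√14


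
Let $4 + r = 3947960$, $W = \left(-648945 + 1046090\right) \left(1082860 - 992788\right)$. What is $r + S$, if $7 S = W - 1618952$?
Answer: $\frac{35797661180}{7} \approx 5.114 \cdot 10^{9}$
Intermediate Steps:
$W = 35771644440$ ($W = 397145 \cdot 90072 = 35771644440$)
$S = \frac{35770025488}{7}$ ($S = \frac{35771644440 - 1618952}{7} = \frac{1}{7} \cdot 35770025488 = \frac{35770025488}{7} \approx 5.11 \cdot 10^{9}$)
$r = 3947956$ ($r = -4 + 3947960 = 3947956$)
$r + S = 3947956 + \frac{35770025488}{7} = \frac{35797661180}{7}$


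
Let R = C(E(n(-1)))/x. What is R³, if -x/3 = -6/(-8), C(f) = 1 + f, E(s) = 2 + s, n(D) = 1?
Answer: -4096/729 ≈ -5.6187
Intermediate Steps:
x = -9/4 (x = -(-18)/(-8) = -(-18)*(-1)/8 = -3*¾ = -9/4 ≈ -2.2500)
R = -16/9 (R = (1 + (2 + 1))/(-9/4) = (1 + 3)*(-4/9) = 4*(-4/9) = -16/9 ≈ -1.7778)
R³ = (-16/9)³ = -4096/729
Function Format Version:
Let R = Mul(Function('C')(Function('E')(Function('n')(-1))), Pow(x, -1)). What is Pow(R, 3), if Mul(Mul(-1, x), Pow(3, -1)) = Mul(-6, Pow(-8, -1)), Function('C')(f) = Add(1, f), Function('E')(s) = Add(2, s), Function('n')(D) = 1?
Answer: Rational(-4096, 729) ≈ -5.6187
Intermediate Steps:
x = Rational(-9, 4) (x = Mul(-3, Mul(-6, Pow(-8, -1))) = Mul(-3, Mul(-6, Rational(-1, 8))) = Mul(-3, Rational(3, 4)) = Rational(-9, 4) ≈ -2.2500)
R = Rational(-16, 9) (R = Mul(Add(1, Add(2, 1)), Pow(Rational(-9, 4), -1)) = Mul(Add(1, 3), Rational(-4, 9)) = Mul(4, Rational(-4, 9)) = Rational(-16, 9) ≈ -1.7778)
Pow(R, 3) = Pow(Rational(-16, 9), 3) = Rational(-4096, 729)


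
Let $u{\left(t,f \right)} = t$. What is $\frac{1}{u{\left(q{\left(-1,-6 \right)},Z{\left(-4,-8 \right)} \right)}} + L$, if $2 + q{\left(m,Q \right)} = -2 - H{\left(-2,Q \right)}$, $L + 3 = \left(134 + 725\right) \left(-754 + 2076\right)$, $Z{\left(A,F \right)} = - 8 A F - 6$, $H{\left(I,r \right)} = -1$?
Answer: $\frac{3406784}{3} \approx 1.1356 \cdot 10^{6}$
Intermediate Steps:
$Z{\left(A,F \right)} = -6 - 8 A F$ ($Z{\left(A,F \right)} = - 8 A F - 6 = -6 - 8 A F$)
$L = 1135595$ ($L = -3 + \left(134 + 725\right) \left(-754 + 2076\right) = -3 + 859 \cdot 1322 = -3 + 1135598 = 1135595$)
$q{\left(m,Q \right)} = -3$ ($q{\left(m,Q \right)} = -2 - 1 = -3$)
$\frac{1}{u{\left(q{\left(-1,-6 \right)},Z{\left(-4,-8 \right)} \right)}} + L = \frac{1}{-3} + 1135595 = - \frac{1}{3} + 1135595 = \frac{3406784}{3}$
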